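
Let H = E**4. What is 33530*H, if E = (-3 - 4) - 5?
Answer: 695278080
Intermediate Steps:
E = -12 (E = -7 - 5 = -12)
H = 20736 (H = (-12)**4 = 20736)
33530*H = 33530*20736 = 695278080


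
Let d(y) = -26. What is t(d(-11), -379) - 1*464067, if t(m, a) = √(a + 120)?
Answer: -464067 + I*√259 ≈ -4.6407e+5 + 16.093*I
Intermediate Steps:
t(m, a) = √(120 + a)
t(d(-11), -379) - 1*464067 = √(120 - 379) - 1*464067 = √(-259) - 464067 = I*√259 - 464067 = -464067 + I*√259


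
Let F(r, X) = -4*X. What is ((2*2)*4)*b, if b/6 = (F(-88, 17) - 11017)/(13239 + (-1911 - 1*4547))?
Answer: -1064160/6781 ≈ -156.93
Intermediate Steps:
b = -66510/6781 (b = 6*((-4*17 - 11017)/(13239 + (-1911 - 1*4547))) = 6*((-68 - 11017)/(13239 + (-1911 - 4547))) = 6*(-11085/(13239 - 6458)) = 6*(-11085/6781) = -66510/6781 ≈ -9.8083)
((2*2)*4)*b = ((2*2)*4)*(-66510/6781) = (4*4)*(-66510/6781) = 16*(-66510/6781) = -1064160/6781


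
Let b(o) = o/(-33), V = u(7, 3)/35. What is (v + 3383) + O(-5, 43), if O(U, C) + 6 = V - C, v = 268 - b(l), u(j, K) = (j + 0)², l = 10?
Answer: 594611/165 ≈ 3603.7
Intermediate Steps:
u(j, K) = j²
V = 7/5 (V = 7²/35 = 49*(1/35) = 7/5 ≈ 1.4000)
b(o) = -o/33 (b(o) = o*(-1/33) = -o/33)
v = 8854/33 (v = 268 - (-1)*10/33 = 268 - 1*(-10/33) = 268 + 10/33 = 8854/33 ≈ 268.30)
O(U, C) = -23/5 - C (O(U, C) = -6 + (7/5 - C) = -23/5 - C)
(v + 3383) + O(-5, 43) = (8854/33 + 3383) + (-23/5 - 1*43) = 120493/33 + (-23/5 - 43) = 120493/33 - 238/5 = 594611/165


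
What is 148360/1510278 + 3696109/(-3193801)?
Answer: -2554159895971/2411763693339 ≈ -1.0590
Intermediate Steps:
148360/1510278 + 3696109/(-3193801) = 148360*(1/1510278) + 3696109*(-1/3193801) = 74180/755139 - 3696109/3193801 = -2554159895971/2411763693339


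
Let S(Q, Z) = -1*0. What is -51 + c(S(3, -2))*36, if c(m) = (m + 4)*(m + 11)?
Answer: 1533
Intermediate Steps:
S(Q, Z) = 0
c(m) = (4 + m)*(11 + m)
-51 + c(S(3, -2))*36 = -51 + (44 + 0**2 + 15*0)*36 = -51 + (44 + 0 + 0)*36 = -51 + 44*36 = -51 + 1584 = 1533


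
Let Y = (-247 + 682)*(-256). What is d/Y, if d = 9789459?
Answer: -3263153/37120 ≈ -87.908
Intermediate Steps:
Y = -111360 (Y = 435*(-256) = -111360)
d/Y = 9789459/(-111360) = 9789459*(-1/111360) = -3263153/37120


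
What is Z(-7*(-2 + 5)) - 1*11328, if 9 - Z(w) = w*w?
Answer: -11760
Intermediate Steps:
Z(w) = 9 - w**2 (Z(w) = 9 - w*w = 9 - w**2)
Z(-7*(-2 + 5)) - 1*11328 = (9 - (-7*(-2 + 5))**2) - 1*11328 = (9 - (-7*3)**2) - 11328 = (9 - 1*(-21)**2) - 11328 = (9 - 1*441) - 11328 = (9 - 441) - 11328 = -432 - 11328 = -11760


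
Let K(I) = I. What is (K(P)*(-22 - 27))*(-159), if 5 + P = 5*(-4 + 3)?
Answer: -77910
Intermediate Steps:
P = -10 (P = -5 + 5*(-4 + 3) = -5 + 5*(-1) = -5 - 5 = -10)
(K(P)*(-22 - 27))*(-159) = -10*(-22 - 27)*(-159) = -10*(-49)*(-159) = 490*(-159) = -77910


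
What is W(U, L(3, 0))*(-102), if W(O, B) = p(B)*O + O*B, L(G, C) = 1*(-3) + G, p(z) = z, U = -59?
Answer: 0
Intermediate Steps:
L(G, C) = -3 + G
W(O, B) = 2*B*O (W(O, B) = B*O + O*B = B*O + B*O = 2*B*O)
W(U, L(3, 0))*(-102) = (2*(-3 + 3)*(-59))*(-102) = (2*0*(-59))*(-102) = 0*(-102) = 0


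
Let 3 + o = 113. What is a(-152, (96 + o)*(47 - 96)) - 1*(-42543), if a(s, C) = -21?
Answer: 42522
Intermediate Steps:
o = 110 (o = -3 + 113 = 110)
a(-152, (96 + o)*(47 - 96)) - 1*(-42543) = -21 - 1*(-42543) = -21 + 42543 = 42522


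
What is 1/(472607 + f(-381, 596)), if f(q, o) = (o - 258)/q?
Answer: 381/180062929 ≈ 2.1159e-6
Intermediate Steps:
f(q, o) = (-258 + o)/q
1/(472607 + f(-381, 596)) = 1/(472607 + (-258 + 596)/(-381)) = 1/(472607 - 1/381*338) = 1/(472607 - 338/381) = 1/(180062929/381) = 381/180062929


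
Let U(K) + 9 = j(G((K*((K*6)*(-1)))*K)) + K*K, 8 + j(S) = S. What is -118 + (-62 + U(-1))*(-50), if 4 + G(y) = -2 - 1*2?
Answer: 4182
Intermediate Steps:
G(y) = -8 (G(y) = -4 + (-2 - 1*2) = -4 + (-2 - 2) = -4 - 4 = -8)
j(S) = -8 + S
U(K) = -25 + K² (U(K) = -9 + ((-8 - 8) + K*K) = -9 + (-16 + K²) = -25 + K²)
-118 + (-62 + U(-1))*(-50) = -118 + (-62 + (-25 + (-1)²))*(-50) = -118 + (-62 + (-25 + 1))*(-50) = -118 + (-62 - 24)*(-50) = -118 - 86*(-50) = -118 + 4300 = 4182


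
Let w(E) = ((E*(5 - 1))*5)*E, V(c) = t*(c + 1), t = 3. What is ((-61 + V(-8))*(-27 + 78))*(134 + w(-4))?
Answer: -1898628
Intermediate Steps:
V(c) = 3 + 3*c (V(c) = 3*(c + 1) = 3*(1 + c) = 3 + 3*c)
w(E) = 20*E² (w(E) = ((E*4)*5)*E = ((4*E)*5)*E = (20*E)*E = 20*E²)
((-61 + V(-8))*(-27 + 78))*(134 + w(-4)) = ((-61 + (3 + 3*(-8)))*(-27 + 78))*(134 + 20*(-4)²) = ((-61 + (3 - 24))*51)*(134 + 20*16) = ((-61 - 21)*51)*(134 + 320) = -82*51*454 = -4182*454 = -1898628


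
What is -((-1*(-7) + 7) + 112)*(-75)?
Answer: 9450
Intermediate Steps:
-((-1*(-7) + 7) + 112)*(-75) = -((7 + 7) + 112)*(-75) = -(14 + 112)*(-75) = -126*(-75) = -1*(-9450) = 9450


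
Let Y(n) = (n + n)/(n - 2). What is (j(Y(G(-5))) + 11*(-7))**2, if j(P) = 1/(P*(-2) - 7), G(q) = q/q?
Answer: 53824/9 ≈ 5980.4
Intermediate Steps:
G(q) = 1
Y(n) = 2*n/(-2 + n) (Y(n) = (2*n)/(-2 + n) = 2*n/(-2 + n))
j(P) = 1/(-7 - 2*P) (j(P) = 1/(-2*P - 7) = 1/(-7 - 2*P))
(j(Y(G(-5))) + 11*(-7))**2 = (-1/(7 + 2*(2*1/(-2 + 1))) + 11*(-7))**2 = (-1/(7 + 2*(2*1/(-1))) - 77)**2 = (-1/(7 + 2*(2*1*(-1))) - 77)**2 = (-1/(7 + 2*(-2)) - 77)**2 = (-1/(7 - 4) - 77)**2 = (-1/3 - 77)**2 = (-232/3)**2 = 53824/9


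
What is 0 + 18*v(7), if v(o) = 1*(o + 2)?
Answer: 162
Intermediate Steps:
v(o) = 2 + o (v(o) = 1*(2 + o) = 2 + o)
0 + 18*v(7) = 0 + 18*(2 + 7) = 0 + 18*9 = 0 + 162 = 162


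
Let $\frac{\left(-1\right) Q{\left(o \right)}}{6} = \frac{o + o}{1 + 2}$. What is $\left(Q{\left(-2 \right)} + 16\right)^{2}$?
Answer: $576$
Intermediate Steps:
$Q{\left(o \right)} = - 4 o$ ($Q{\left(o \right)} = - 6 \frac{o + o}{1 + 2} = - 6 \frac{2 o}{3} = - 4 o$)
$\left(Q{\left(-2 \right)} + 16\right)^{2} = \left(\left(-4\right) \left(-2\right) + 16\right)^{2} = \left(8 + 16\right)^{2} = 24^{2} = 576$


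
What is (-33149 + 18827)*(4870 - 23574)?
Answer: 267878688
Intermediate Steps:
(-33149 + 18827)*(4870 - 23574) = -14322*(-18704) = 267878688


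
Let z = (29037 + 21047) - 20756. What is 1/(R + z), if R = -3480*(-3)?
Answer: 1/39768 ≈ 2.5146e-5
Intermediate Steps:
z = 29328 (z = 50084 - 20756 = 29328)
R = 10440
1/(R + z) = 1/(10440 + 29328) = 1/39768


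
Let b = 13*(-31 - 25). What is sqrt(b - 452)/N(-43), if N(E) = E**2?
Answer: 2*I*sqrt(295)/1849 ≈ 0.018578*I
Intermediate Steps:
b = -728 (b = 13*(-56) = -728)
sqrt(b - 452)/N(-43) = sqrt(-728 - 452)/((-43)**2) = sqrt(-1180)/1849 = (2*I*sqrt(295))*(1/1849) = 2*I*sqrt(295)/1849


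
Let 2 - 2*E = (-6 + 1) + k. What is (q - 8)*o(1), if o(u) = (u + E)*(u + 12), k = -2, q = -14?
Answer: -1573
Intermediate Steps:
E = 9/2 (E = 1 - ((-6 + 1) - 2)/2 = 1 - (-5 - 2)/2 = 1 - ½*(-7) = 1 + 7/2 = 9/2 ≈ 4.5000)
o(u) = (12 + u)*(9/2 + u) (o(u) = (u + 9/2)*(u + 12) = (9/2 + u)*(12 + u) = (12 + u)*(9/2 + u))
(q - 8)*o(1) = (-14 - 8)*(54 + 1² + (33/2)*1) = -22*(54 + 1 + 33/2) = -22*143/2 = -1573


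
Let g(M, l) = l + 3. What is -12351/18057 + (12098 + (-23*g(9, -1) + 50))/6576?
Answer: 7628091/6596824 ≈ 1.1563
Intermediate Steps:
g(M, l) = 3 + l
-12351/18057 + (12098 + (-23*g(9, -1) + 50))/6576 = -12351/18057 + (12098 + (-23*(3 - 1) + 50))/6576 = -12351*1/18057 + (12098 + (-23*2 + 50))*(1/6576) = -4117/6019 + (12098 + (-46 + 50))*(1/6576) = -4117/6019 + (12098 + 4)*(1/6576) = -4117/6019 + 12102*(1/6576) = -4117/6019 + 2017/1096 = 7628091/6596824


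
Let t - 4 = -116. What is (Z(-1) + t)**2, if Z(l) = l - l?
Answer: 12544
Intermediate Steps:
Z(l) = 0
t = -112 (t = 4 - 116 = -112)
(Z(-1) + t)**2 = (0 - 112)**2 = (-112)**2 = 12544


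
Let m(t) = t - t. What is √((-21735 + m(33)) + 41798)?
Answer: √20063 ≈ 141.64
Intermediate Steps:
m(t) = 0
√((-21735 + m(33)) + 41798) = √((-21735 + 0) + 41798) = √(-21735 + 41798) = √20063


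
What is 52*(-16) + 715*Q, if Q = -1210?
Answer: -865982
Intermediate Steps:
52*(-16) + 715*Q = 52*(-16) + 715*(-1210) = -832 - 865150 = -865982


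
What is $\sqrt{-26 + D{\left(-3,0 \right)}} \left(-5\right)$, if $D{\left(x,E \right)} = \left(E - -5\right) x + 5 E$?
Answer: $- 5 i \sqrt{41} \approx - 32.016 i$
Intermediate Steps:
$D{\left(x,E \right)} = 5 E + x \left(5 + E\right)$ ($D{\left(x,E \right)} = \left(E + 5\right) x + 5 E = \left(5 + E\right) x + 5 E = x \left(5 + E\right) + 5 E = 5 E + x \left(5 + E\right)$)
$\sqrt{-26 + D{\left(-3,0 \right)}} \left(-5\right) = \sqrt{-26 + \left(5 \cdot 0 + 5 \left(-3\right) + 0 \left(-3\right)\right)} \left(-5\right) = \sqrt{-26 + \left(0 - 15 + 0\right)} \left(-5\right) = \sqrt{-26 - 15} \left(-5\right) = \sqrt{-41} \left(-5\right) = i \sqrt{41} \left(-5\right) = - 5 i \sqrt{41}$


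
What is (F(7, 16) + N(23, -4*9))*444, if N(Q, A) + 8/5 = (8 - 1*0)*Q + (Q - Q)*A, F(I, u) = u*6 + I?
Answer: 633588/5 ≈ 1.2672e+5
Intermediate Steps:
F(I, u) = I + 6*u (F(I, u) = 6*u + I = I + 6*u)
N(Q, A) = -8/5 + 8*Q (N(Q, A) = -8/5 + ((8 - 1*0)*Q + (Q - Q)*A) = -8/5 + ((8 + 0)*Q + 0*A) = -8/5 + (8*Q + 0) = -8/5 + 8*Q)
(F(7, 16) + N(23, -4*9))*444 = ((7 + 6*16) + (-8/5 + 8*23))*444 = ((7 + 96) + (-8/5 + 184))*444 = (103 + 912/5)*444 = (1427/5)*444 = 633588/5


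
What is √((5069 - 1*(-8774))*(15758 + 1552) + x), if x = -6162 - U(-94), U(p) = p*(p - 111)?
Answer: √239596898 ≈ 15479.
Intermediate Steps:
U(p) = p*(-111 + p)
x = -25432 (x = -6162 - (-94)*(-111 - 94) = -6162 - (-94)*(-205) = -6162 - 1*19270 = -6162 - 19270 = -25432)
√((5069 - 1*(-8774))*(15758 + 1552) + x) = √((5069 - 1*(-8774))*(15758 + 1552) - 25432) = √((5069 + 8774)*17310 - 25432) = √(13843*17310 - 25432) = √(239622330 - 25432) = √239596898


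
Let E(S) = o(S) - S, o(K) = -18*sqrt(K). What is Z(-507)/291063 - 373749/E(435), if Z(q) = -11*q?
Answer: 12087236026/3589777 - 747498*sqrt(435)/5365 ≈ 461.20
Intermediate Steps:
E(S) = -S - 18*sqrt(S) (E(S) = -18*sqrt(S) - S = -S - 18*sqrt(S))
Z(-507)/291063 - 373749/E(435) = -11*(-507)/291063 - 373749/(-1*435 - 18*sqrt(435)) = 5577*(1/291063) - 373749/(-435 - 18*sqrt(435)) = 1859/97021 - 373749/(-435 - 18*sqrt(435))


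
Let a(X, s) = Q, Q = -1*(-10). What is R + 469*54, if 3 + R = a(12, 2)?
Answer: 25333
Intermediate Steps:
Q = 10
a(X, s) = 10
R = 7 (R = -3 + 10 = 7)
R + 469*54 = 7 + 469*54 = 7 + 25326 = 25333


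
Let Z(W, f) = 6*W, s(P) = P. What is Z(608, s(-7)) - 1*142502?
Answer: -138854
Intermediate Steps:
Z(608, s(-7)) - 1*142502 = 6*608 - 1*142502 = 3648 - 142502 = -138854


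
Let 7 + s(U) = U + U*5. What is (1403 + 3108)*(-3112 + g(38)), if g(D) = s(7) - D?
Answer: -14051765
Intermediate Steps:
s(U) = -7 + 6*U (s(U) = -7 + (U + U*5) = -7 + (U + 5*U) = -7 + 6*U)
g(D) = 35 - D (g(D) = (-7 + 6*7) - D = (-7 + 42) - D = 35 - D)
(1403 + 3108)*(-3112 + g(38)) = (1403 + 3108)*(-3112 + (35 - 1*38)) = 4511*(-3112 + (35 - 38)) = 4511*(-3112 - 3) = 4511*(-3115) = -14051765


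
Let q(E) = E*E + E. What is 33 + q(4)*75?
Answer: 1533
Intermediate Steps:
q(E) = E + E**2 (q(E) = E**2 + E = E + E**2)
33 + q(4)*75 = 33 + (4*(1 + 4))*75 = 33 + (4*5)*75 = 33 + 20*75 = 33 + 1500 = 1533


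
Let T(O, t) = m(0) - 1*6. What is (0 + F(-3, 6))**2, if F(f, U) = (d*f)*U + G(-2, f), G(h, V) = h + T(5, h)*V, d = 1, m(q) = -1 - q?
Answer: 1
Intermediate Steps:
T(O, t) = -7 (T(O, t) = (-1 - 1*0) - 1*6 = (-1 + 0) - 6 = -1 - 6 = -7)
G(h, V) = h - 7*V
F(f, U) = -2 - 7*f + U*f (F(f, U) = (1*f)*U + (-2 - 7*f) = f*U + (-2 - 7*f) = U*f + (-2 - 7*f) = -2 - 7*f + U*f)
(0 + F(-3, 6))**2 = (0 + (-2 - 7*(-3) + 6*(-3)))**2 = (0 + (-2 + 21 - 18))**2 = (0 + 1)**2 = 1**2 = 1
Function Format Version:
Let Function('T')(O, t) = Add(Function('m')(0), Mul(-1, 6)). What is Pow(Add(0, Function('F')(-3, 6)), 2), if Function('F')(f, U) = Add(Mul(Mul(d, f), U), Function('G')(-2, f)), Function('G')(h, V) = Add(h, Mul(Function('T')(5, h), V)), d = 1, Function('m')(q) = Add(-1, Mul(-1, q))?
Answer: 1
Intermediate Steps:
Function('T')(O, t) = -7 (Function('T')(O, t) = Add(Add(-1, Mul(-1, 0)), Mul(-1, 6)) = Add(Add(-1, 0), -6) = Add(-1, -6) = -7)
Function('G')(h, V) = Add(h, Mul(-7, V))
Function('F')(f, U) = Add(-2, Mul(-7, f), Mul(U, f)) (Function('F')(f, U) = Add(Mul(Mul(1, f), U), Add(-2, Mul(-7, f))) = Add(Mul(f, U), Add(-2, Mul(-7, f))) = Add(Mul(U, f), Add(-2, Mul(-7, f))) = Add(-2, Mul(-7, f), Mul(U, f)))
Pow(Add(0, Function('F')(-3, 6)), 2) = Pow(Add(0, Add(-2, Mul(-7, -3), Mul(6, -3))), 2) = Pow(Add(0, Add(-2, 21, -18)), 2) = Pow(Add(0, 1), 2) = Pow(1, 2) = 1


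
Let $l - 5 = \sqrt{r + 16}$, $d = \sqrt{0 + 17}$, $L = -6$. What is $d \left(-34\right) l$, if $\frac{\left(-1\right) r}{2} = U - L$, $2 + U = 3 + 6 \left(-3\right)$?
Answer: $34 \sqrt{17} \left(-5 - \sqrt{38}\right) \approx -1565.1$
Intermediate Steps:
$d = \sqrt{17} \approx 4.1231$
$U = -17$ ($U = -2 + \left(3 + 6 \left(-3\right)\right) = -2 + \left(3 - 18\right) = -2 - 15 = -17$)
$r = 22$ ($r = - 2 \left(-17 - -6\right) = - 2 \left(-17 + 6\right) = \left(-2\right) \left(-11\right) = 22$)
$l = 5 + \sqrt{38}$ ($l = 5 + \sqrt{22 + 16} = 5 + \sqrt{38} \approx 11.164$)
$d \left(-34\right) l = \sqrt{17} \left(-34\right) \left(5 + \sqrt{38}\right) = - 34 \sqrt{17} \left(5 + \sqrt{38}\right)$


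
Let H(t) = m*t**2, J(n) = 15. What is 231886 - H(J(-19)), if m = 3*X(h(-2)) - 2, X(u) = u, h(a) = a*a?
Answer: 229636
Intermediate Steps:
h(a) = a**2
m = 10 (m = 3*(-2)**2 - 2 = 3*4 - 2 = 12 - 2 = 10)
H(t) = 10*t**2
231886 - H(J(-19)) = 231886 - 10*15**2 = 231886 - 10*225 = 231886 - 1*2250 = 231886 - 2250 = 229636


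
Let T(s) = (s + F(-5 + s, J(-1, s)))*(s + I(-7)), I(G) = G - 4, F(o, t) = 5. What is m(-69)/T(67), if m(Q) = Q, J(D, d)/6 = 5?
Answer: -23/1344 ≈ -0.017113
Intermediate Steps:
J(D, d) = 30 (J(D, d) = 6*5 = 30)
I(G) = -4 + G
T(s) = (-11 + s)*(5 + s) (T(s) = (s + 5)*(s + (-4 - 7)) = (5 + s)*(s - 11) = (5 + s)*(-11 + s) = (-11 + s)*(5 + s))
m(-69)/T(67) = -69/(-55 + 67**2 - 6*67) = -69/(-55 + 4489 - 402) = -69/4032 = -69*1/4032 = -23/1344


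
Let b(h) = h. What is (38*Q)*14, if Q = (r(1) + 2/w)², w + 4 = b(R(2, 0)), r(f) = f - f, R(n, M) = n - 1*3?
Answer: 2128/25 ≈ 85.120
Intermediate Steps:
R(n, M) = -3 + n (R(n, M) = n - 3 = -3 + n)
r(f) = 0
w = -5 (w = -4 + (-3 + 2) = -4 - 1 = -5)
Q = 4/25 (Q = (0 + 2/(-5))² = (0 + 2*(-⅕))² = (0 - ⅖)² = (-⅖)² = 4/25 ≈ 0.16000)
(38*Q)*14 = (38*(4/25))*14 = (152/25)*14 = 2128/25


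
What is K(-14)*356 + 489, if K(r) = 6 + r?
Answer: -2359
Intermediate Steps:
K(-14)*356 + 489 = (6 - 14)*356 + 489 = -8*356 + 489 = -2848 + 489 = -2359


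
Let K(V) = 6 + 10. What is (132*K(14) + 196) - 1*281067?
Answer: -278759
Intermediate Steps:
K(V) = 16
(132*K(14) + 196) - 1*281067 = (132*16 + 196) - 1*281067 = (2112 + 196) - 281067 = 2308 - 281067 = -278759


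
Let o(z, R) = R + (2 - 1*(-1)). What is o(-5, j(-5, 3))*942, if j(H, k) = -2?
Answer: 942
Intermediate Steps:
o(z, R) = 3 + R (o(z, R) = R + (2 + 1) = R + 3 = 3 + R)
o(-5, j(-5, 3))*942 = (3 - 2)*942 = 1*942 = 942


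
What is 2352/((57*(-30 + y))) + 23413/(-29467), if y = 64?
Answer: 3988665/9517841 ≈ 0.41907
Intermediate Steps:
2352/((57*(-30 + y))) + 23413/(-29467) = 2352/((57*(-30 + 64))) + 23413/(-29467) = 2352/((57*34)) + 23413*(-1/29467) = 2352/1938 - 23413/29467 = 2352*(1/1938) - 23413/29467 = 392/323 - 23413/29467 = 3988665/9517841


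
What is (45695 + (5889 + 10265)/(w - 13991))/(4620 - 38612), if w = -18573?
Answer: -743997913/553457744 ≈ -1.3443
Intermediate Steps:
(45695 + (5889 + 10265)/(w - 13991))/(4620 - 38612) = (45695 + (5889 + 10265)/(-18573 - 13991))/(4620 - 38612) = (45695 + 16154/(-32564))/(-33992) = (45695 + 16154*(-1/32564))*(-1/33992) = (45695 - 8077/16282)*(-1/33992) = (743997913/16282)*(-1/33992) = -743997913/553457744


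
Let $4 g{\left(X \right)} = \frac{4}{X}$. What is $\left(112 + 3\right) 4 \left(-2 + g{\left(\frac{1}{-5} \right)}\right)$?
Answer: $-3220$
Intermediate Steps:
$g{\left(X \right)} = \frac{1}{X}$ ($g{\left(X \right)} = \frac{4 \frac{1}{X}}{4} = \frac{1}{X}$)
$\left(112 + 3\right) 4 \left(-2 + g{\left(\frac{1}{-5} \right)}\right) = \left(112 + 3\right) 4 \left(-2 + \frac{1}{\frac{1}{-5}}\right) = 115 \cdot 4 \left(-2 + \frac{1}{- \frac{1}{5}}\right) = 115 \cdot 4 \left(-2 - 5\right) = 115 \cdot 4 \left(-7\right) = 115 \left(-28\right) = -3220$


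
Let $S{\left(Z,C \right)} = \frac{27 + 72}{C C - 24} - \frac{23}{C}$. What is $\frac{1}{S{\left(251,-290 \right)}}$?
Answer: $\frac{12191020}{981229} \approx 12.424$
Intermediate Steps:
$S{\left(Z,C \right)} = - \frac{23}{C} + \frac{99}{-24 + C^{2}}$ ($S{\left(Z,C \right)} = \frac{99}{C^{2} - 24} - \frac{23}{C} = \frac{99}{-24 + C^{2}} - \frac{23}{C} = - \frac{23}{C} + \frac{99}{-24 + C^{2}}$)
$\frac{1}{S{\left(251,-290 \right)}} = \frac{1}{\frac{1}{-290} \frac{1}{-24 + \left(-290\right)^{2}} \left(552 - 23 \left(-290\right)^{2} + 99 \left(-290\right)\right)} = \frac{1}{\left(- \frac{1}{290}\right) \frac{1}{-24 + 84100} \left(552 - 1934300 - 28710\right)} = \frac{1}{\left(- \frac{1}{290}\right) \frac{1}{84076} \left(552 - 1934300 - 28710\right)} = \frac{1}{\left(- \frac{1}{290}\right) \frac{1}{84076} \left(-1962458\right)} = \frac{1}{\frac{981229}{12191020}} = \frac{12191020}{981229}$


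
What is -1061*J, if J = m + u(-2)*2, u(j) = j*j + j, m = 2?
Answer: -6366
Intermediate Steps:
u(j) = j + j² (u(j) = j² + j = j + j²)
J = 6 (J = 2 - 2*(1 - 2)*2 = 2 - 2*(-1)*2 = 2 + 2*2 = 2 + 4 = 6)
-1061*J = -1061*6 = -6366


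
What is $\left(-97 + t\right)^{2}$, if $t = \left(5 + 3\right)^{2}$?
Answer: $1089$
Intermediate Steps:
$t = 64$ ($t = 8^{2} = 64$)
$\left(-97 + t\right)^{2} = \left(-97 + 64\right)^{2} = \left(-33\right)^{2} = 1089$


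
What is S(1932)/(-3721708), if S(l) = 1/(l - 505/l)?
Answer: -483/3472464284813 ≈ -1.3909e-10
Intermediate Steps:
S(1932)/(-3721708) = (1932/(-505 + 1932**2))/(-3721708) = (1932/(-505 + 3732624))*(-1/3721708) = (1932/3732119)*(-1/3721708) = -483/3472464284813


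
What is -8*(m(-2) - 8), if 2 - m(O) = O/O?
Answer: 56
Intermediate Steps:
m(O) = 1 (m(O) = 2 - O/O = 2 - 1*1 = 2 - 1 = 1)
-8*(m(-2) - 8) = -8*(1 - 8) = -8*(-7) = 56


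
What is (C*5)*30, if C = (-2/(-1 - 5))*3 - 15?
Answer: -2100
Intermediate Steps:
C = -14 (C = (-2/(-6))*3 - 15 = -⅙*(-2)*3 - 15 = (⅓)*3 - 15 = 1 - 15 = -14)
(C*5)*30 = -14*5*30 = -70*30 = -2100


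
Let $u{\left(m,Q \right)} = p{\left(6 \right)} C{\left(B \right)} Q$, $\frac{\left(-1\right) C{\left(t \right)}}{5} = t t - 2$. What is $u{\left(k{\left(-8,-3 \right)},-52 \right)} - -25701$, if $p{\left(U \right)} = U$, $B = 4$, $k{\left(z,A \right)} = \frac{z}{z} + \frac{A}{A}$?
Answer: $47541$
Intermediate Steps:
$k{\left(z,A \right)} = 2$ ($k{\left(z,A \right)} = 1 + 1 = 2$)
$C{\left(t \right)} = 10 - 5 t^{2}$ ($C{\left(t \right)} = - 5 \left(t t - 2\right) = - 5 \left(t^{2} - 2\right) = - 5 \left(-2 + t^{2}\right) = 10 - 5 t^{2}$)
$u{\left(m,Q \right)} = - 420 Q$ ($u{\left(m,Q \right)} = 6 \left(10 - 5 \cdot 4^{2}\right) Q = 6 \left(10 - 80\right) Q = 6 \left(-70\right) Q = - 420 Q$)
$u{\left(k{\left(-8,-3 \right)},-52 \right)} - -25701 = \left(-420\right) \left(-52\right) - -25701 = 21840 + 25701 = 47541$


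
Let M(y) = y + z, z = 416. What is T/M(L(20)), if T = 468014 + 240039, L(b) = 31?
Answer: 708053/447 ≈ 1584.0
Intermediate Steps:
M(y) = 416 + y (M(y) = y + 416 = 416 + y)
T = 708053
T/M(L(20)) = 708053/(416 + 31) = 708053/447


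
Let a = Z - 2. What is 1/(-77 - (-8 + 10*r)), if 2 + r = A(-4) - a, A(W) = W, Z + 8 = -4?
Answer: -1/149 ≈ -0.0067114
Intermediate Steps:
Z = -12 (Z = -8 - 4 = -12)
a = -14 (a = -12 - 2 = -14)
r = 8 (r = -2 + (-4 - 1*(-14)) = -2 + (-4 + 14) = -2 + 10 = 8)
1/(-77 - (-8 + 10*r)) = 1/(-77 - (-8 + 10*8)) = 1/(-77 - (-8 + 80)) = 1/(-77 - 1*72) = 1/(-77 - 72) = 1/(-149) = -1/149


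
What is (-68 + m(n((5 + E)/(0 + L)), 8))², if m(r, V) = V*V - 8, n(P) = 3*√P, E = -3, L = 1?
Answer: 144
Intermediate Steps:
m(r, V) = -8 + V² (m(r, V) = V² - 8 = -8 + V²)
(-68 + m(n((5 + E)/(0 + L)), 8))² = (-68 + (-8 + 8²))² = (-68 + (-8 + 64))² = (-68 + 56)² = (-12)² = 144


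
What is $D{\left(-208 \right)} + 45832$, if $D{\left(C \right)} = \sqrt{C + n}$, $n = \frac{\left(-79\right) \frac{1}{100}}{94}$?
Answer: $45832 + \frac{i \sqrt{183796226}}{940} \approx 45832.0 + 14.423 i$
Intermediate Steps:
$n = - \frac{79}{9400}$ ($n = \left(-79\right) \frac{1}{100} \cdot \frac{1}{94} = \left(- \frac{79}{100}\right) \frac{1}{94} = - \frac{79}{9400} \approx -0.0084043$)
$D{\left(C \right)} = \sqrt{- \frac{79}{9400} + C}$ ($D{\left(C \right)} = \sqrt{C - \frac{79}{9400}} = \sqrt{- \frac{79}{9400} + C}$)
$D{\left(-208 \right)} + 45832 = \frac{\sqrt{-7426 + 883600 \left(-208\right)}}{940} + 45832 = \frac{\sqrt{-7426 - 183788800}}{940} + 45832 = \frac{\sqrt{-183796226}}{940} + 45832 = \frac{i \sqrt{183796226}}{940} + 45832 = 45832 + \frac{i \sqrt{183796226}}{940}$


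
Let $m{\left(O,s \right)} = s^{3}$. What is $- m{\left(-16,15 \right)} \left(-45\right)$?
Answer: $151875$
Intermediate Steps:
$- m{\left(-16,15 \right)} \left(-45\right) = - 15^{3} \left(-45\right) = \left(-1\right) 3375 \left(-45\right) = \left(-3375\right) \left(-45\right) = 151875$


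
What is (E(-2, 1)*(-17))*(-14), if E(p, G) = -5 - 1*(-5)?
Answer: 0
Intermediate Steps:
E(p, G) = 0 (E(p, G) = -5 + 5 = 0)
(E(-2, 1)*(-17))*(-14) = (0*(-17))*(-14) = 0*(-14) = 0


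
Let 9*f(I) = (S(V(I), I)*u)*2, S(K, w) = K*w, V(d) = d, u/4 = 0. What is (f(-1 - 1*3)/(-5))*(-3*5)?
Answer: 0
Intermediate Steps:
u = 0 (u = 4*0 = 0)
f(I) = 0 (f(I) = (((I*I)*0)*2)/9 = ((I²*0)*2)/9 = (0*2)/9 = (⅑)*0 = 0)
(f(-1 - 1*3)/(-5))*(-3*5) = (0/(-5))*(-3*5) = (0*(-⅕))*(-15) = 0*(-15) = 0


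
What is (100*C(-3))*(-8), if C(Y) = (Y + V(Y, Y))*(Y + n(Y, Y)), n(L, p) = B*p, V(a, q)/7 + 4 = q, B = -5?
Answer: 499200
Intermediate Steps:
V(a, q) = -28 + 7*q
n(L, p) = -5*p
C(Y) = -4*Y*(-28 + 8*Y) (C(Y) = (Y + (-28 + 7*Y))*(Y - 5*Y) = (-28 + 8*Y)*(-4*Y) = -4*Y*(-28 + 8*Y))
(100*C(-3))*(-8) = (100*(16*(-3)*(7 - 2*(-3))))*(-8) = (100*(16*(-3)*(7 + 6)))*(-8) = (100*(16*(-3)*13))*(-8) = (100*(-624))*(-8) = -62400*(-8) = 499200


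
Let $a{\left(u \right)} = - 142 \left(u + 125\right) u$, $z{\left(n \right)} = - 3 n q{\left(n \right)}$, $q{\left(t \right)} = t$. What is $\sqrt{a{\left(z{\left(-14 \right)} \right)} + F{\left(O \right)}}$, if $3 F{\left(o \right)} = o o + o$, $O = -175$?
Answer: $i \sqrt{38648498} \approx 6216.8 i$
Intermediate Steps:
$z{\left(n \right)} = - 3 n^{2}$ ($z{\left(n \right)} = - 3 n n = - 3 n^{2}$)
$F{\left(o \right)} = \frac{o}{3} + \frac{o^{2}}{3}$ ($F{\left(o \right)} = \frac{o o + o}{3} = \frac{o^{2} + o}{3} = \frac{o + o^{2}}{3} = \frac{o}{3} + \frac{o^{2}}{3}$)
$a{\left(u \right)} = u \left(-17750 - 142 u\right)$ ($a{\left(u \right)} = - 142 \left(125 + u\right) u = \left(-17750 - 142 u\right) u = u \left(-17750 - 142 u\right)$)
$\sqrt{a{\left(z{\left(-14 \right)} \right)} + F{\left(O \right)}} = \sqrt{- 142 \left(- 3 \left(-14\right)^{2}\right) \left(125 - 3 \left(-14\right)^{2}\right) + \frac{1}{3} \left(-175\right) \left(1 - 175\right)} = \sqrt{- 142 \left(\left(-3\right) 196\right) \left(125 - 588\right) + \frac{1}{3} \left(-175\right) \left(-174\right)} = \sqrt{\left(-142\right) \left(-588\right) \left(125 - 588\right) + 10150} = \sqrt{\left(-142\right) \left(-588\right) \left(-463\right) + 10150} = \sqrt{-38658648 + 10150} = \sqrt{-38648498} = i \sqrt{38648498}$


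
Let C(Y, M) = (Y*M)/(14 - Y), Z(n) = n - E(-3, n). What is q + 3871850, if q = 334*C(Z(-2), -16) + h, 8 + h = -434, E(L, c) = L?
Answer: 50322960/13 ≈ 3.8710e+6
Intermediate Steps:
h = -442 (h = -8 - 434 = -442)
Z(n) = 3 + n (Z(n) = n - 1*(-3) = n + 3 = 3 + n)
C(Y, M) = M*Y/(14 - Y) (C(Y, M) = (M*Y)/(14 - Y) = M*Y/(14 - Y))
q = -11090/13 (q = 334*(-1*(-16)*(3 - 2)/(-14 + (3 - 2))) - 442 = 334*(-1*(-16)*1/(-14 + 1)) - 442 = 334*(-1*(-16)*1/(-13)) - 442 = 334*(-1*(-16)*1*(-1/13)) - 442 = 334*(-16/13) - 442 = -5344/13 - 442 = -11090/13 ≈ -853.08)
q + 3871850 = -11090/13 + 3871850 = 50322960/13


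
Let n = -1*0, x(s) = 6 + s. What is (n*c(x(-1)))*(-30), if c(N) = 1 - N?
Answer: 0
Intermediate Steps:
n = 0
(n*c(x(-1)))*(-30) = (0*(1 - (6 - 1)))*(-30) = (0*(1 - 1*5))*(-30) = (0*(1 - 5))*(-30) = (0*(-4))*(-30) = 0*(-30) = 0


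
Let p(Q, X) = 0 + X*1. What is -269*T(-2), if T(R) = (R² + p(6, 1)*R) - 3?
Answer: 269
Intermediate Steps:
p(Q, X) = X (p(Q, X) = 0 + X = X)
T(R) = -3 + R + R² (T(R) = (R² + 1*R) - 3 = (R² + R) - 3 = (R + R²) - 3 = -3 + R + R²)
-269*T(-2) = -269*(-3 - 2 + (-2)²) = -269*(-3 - 2 + 4) = -269*(-1) = 269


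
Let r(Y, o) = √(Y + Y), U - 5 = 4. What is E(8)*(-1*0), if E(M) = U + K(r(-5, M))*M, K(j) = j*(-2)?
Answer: 0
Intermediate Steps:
U = 9 (U = 5 + 4 = 9)
r(Y, o) = √2*√Y (r(Y, o) = √(2*Y) = √2*√Y)
K(j) = -2*j
E(M) = 9 - 2*I*M*√10 (E(M) = 9 + (-2*√2*√(-5))*M = 9 + (-2*√2*I*√5)*M = 9 + (-2*I*√10)*M = 9 - 2*I*M*√10)
E(8)*(-1*0) = (9 - 2*I*8*√10)*(-1*0) = (9 - 16*I*√10)*0 = 0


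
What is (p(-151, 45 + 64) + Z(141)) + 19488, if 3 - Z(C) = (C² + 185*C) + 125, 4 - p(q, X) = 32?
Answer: -26628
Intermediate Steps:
p(q, X) = -28 (p(q, X) = 4 - 1*32 = 4 - 32 = -28)
Z(C) = -122 - C² - 185*C (Z(C) = 3 - ((C² + 185*C) + 125) = 3 - (125 + C² + 185*C) = 3 + (-125 - C² - 185*C) = -122 - C² - 185*C)
(p(-151, 45 + 64) + Z(141)) + 19488 = (-28 + (-122 - 1*141² - 185*141)) + 19488 = (-28 + (-122 - 1*19881 - 26085)) + 19488 = (-28 + (-122 - 19881 - 26085)) + 19488 = (-28 - 46088) + 19488 = -46116 + 19488 = -26628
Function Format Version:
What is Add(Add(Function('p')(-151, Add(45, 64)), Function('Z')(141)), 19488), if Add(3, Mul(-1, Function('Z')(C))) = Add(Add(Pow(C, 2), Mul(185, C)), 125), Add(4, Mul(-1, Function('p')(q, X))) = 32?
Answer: -26628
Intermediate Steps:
Function('p')(q, X) = -28 (Function('p')(q, X) = Add(4, Mul(-1, 32)) = Add(4, -32) = -28)
Function('Z')(C) = Add(-122, Mul(-1, Pow(C, 2)), Mul(-185, C)) (Function('Z')(C) = Add(3, Mul(-1, Add(Add(Pow(C, 2), Mul(185, C)), 125))) = Add(3, Mul(-1, Add(125, Pow(C, 2), Mul(185, C)))) = Add(3, Add(-125, Mul(-1, Pow(C, 2)), Mul(-185, C))) = Add(-122, Mul(-1, Pow(C, 2)), Mul(-185, C)))
Add(Add(Function('p')(-151, Add(45, 64)), Function('Z')(141)), 19488) = Add(Add(-28, Add(-122, Mul(-1, Pow(141, 2)), Mul(-185, 141))), 19488) = Add(Add(-28, Add(-122, Mul(-1, 19881), -26085)), 19488) = Add(Add(-28, Add(-122, -19881, -26085)), 19488) = Add(Add(-28, -46088), 19488) = Add(-46116, 19488) = -26628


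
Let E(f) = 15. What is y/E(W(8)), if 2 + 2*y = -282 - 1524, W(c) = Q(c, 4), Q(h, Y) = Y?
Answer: -904/15 ≈ -60.267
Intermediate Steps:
W(c) = 4
y = -904 (y = -1 + (-282 - 1524)/2 = -1 + (½)*(-1806) = -1 - 903 = -904)
y/E(W(8)) = -904/15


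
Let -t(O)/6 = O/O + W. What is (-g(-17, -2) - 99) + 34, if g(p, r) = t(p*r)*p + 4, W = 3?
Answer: -477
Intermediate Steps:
t(O) = -24 (t(O) = -6*(O/O + 3) = -6*(1 + 3) = -6*4 = -24)
g(p, r) = 4 - 24*p (g(p, r) = -24*p + 4 = 4 - 24*p)
(-g(-17, -2) - 99) + 34 = (-(4 - 24*(-17)) - 99) + 34 = (-(4 + 408) - 99) + 34 = (-1*412 - 99) + 34 = (-412 - 99) + 34 = -511 + 34 = -477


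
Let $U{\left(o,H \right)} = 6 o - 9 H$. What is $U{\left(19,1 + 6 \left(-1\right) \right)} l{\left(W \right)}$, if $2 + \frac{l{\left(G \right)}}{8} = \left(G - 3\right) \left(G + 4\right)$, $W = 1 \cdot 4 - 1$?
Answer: $-2544$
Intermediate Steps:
$U{\left(o,H \right)} = - 9 H + 6 o$
$W = 3$ ($W = 4 - 1 = 3$)
$l{\left(G \right)} = -16 + 8 \left(-3 + G\right) \left(4 + G\right)$ ($l{\left(G \right)} = -16 + 8 \left(G - 3\right) \left(G + 4\right) = -16 + 8 \left(-3 + G\right) \left(4 + G\right)$)
$U{\left(19,1 + 6 \left(-1\right) \right)} l{\left(W \right)} = \left(- 9 \left(1 + 6 \left(-1\right)\right) + 6 \cdot 19\right) \left(-112 + 8 \cdot 3 + 8 \cdot 3^{2}\right) = \left(- 9 \left(1 - 6\right) + 114\right) \left(-112 + 24 + 8 \cdot 9\right) = \left(\left(-9\right) \left(-5\right) + 114\right) \left(-112 + 24 + 72\right) = \left(45 + 114\right) \left(-16\right) = 159 \left(-16\right) = -2544$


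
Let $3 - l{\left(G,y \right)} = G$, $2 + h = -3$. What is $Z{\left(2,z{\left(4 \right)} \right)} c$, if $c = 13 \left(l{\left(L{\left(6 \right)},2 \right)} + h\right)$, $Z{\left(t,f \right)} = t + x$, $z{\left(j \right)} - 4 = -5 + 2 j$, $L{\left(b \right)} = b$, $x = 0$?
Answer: $-208$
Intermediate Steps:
$h = -5$ ($h = -2 - 3 = -5$)
$z{\left(j \right)} = -1 + 2 j$ ($z{\left(j \right)} = 4 + \left(-5 + 2 j\right) = -1 + 2 j$)
$l{\left(G,y \right)} = 3 - G$
$Z{\left(t,f \right)} = t$ ($Z{\left(t,f \right)} = t + 0 = t$)
$c = -104$ ($c = 13 \left(\left(3 - 6\right) - 5\right) = 13 \left(-3 - 5\right) = 13 \left(-8\right) = -104$)
$Z{\left(2,z{\left(4 \right)} \right)} c = 2 \left(-104\right) = -208$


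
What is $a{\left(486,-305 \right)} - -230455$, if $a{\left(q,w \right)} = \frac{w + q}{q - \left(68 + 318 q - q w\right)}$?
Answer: $\frac{69680373619}{302360} \approx 2.3046 \cdot 10^{5}$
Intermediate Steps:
$a{\left(q,w \right)} = \frac{q + w}{-68 - 317 q + q w}$ ($a{\left(q,w \right)} = \frac{q + w}{q - \left(68 + 318 q - q w\right)} = \frac{q + w}{-68 - 317 q + q w}$)
$a{\left(486,-305 \right)} - -230455 = \frac{486 - 305}{-68 - 154062 + 486 \left(-305\right)} - -230455 = \frac{1}{-68 - 154062 - 148230} \cdot 181 + 230455 = \frac{1}{-302360} \cdot 181 + 230455 = \left(- \frac{1}{302360}\right) 181 + 230455 = - \frac{181}{302360} + 230455 = \frac{69680373619}{302360}$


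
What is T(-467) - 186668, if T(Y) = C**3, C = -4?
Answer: -186732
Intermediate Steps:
T(Y) = -64 (T(Y) = (-4)**3 = -64)
T(-467) - 186668 = -64 - 186668 = -186732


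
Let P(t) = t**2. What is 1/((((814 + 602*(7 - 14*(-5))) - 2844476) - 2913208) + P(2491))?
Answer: 1/494565 ≈ 2.0220e-6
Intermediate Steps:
1/((((814 + 602*(7 - 14*(-5))) - 2844476) - 2913208) + P(2491)) = 1/((((814 + 602*(7 - 14*(-5))) - 2844476) - 2913208) + 2491**2) = 1/((((814 + 602*(7 + 70)) - 2844476) - 2913208) + 6205081) = 1/((((814 + 602*77) - 2844476) - 2913208) + 6205081) = 1/((((814 + 46354) - 2844476) - 2913208) + 6205081) = 1/(((47168 - 2844476) - 2913208) + 6205081) = 1/((-2797308 - 2913208) + 6205081) = 1/(-5710516 + 6205081) = 1/494565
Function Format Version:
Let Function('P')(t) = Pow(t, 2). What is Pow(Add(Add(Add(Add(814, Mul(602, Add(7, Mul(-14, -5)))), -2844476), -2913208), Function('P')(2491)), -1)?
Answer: Rational(1, 494565) ≈ 2.0220e-6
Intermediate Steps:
Pow(Add(Add(Add(Add(814, Mul(602, Add(7, Mul(-14, -5)))), -2844476), -2913208), Function('P')(2491)), -1) = Pow(Add(Add(Add(Add(814, Mul(602, Add(7, Mul(-14, -5)))), -2844476), -2913208), Pow(2491, 2)), -1) = Pow(Add(Add(Add(Add(814, Mul(602, Add(7, 70))), -2844476), -2913208), 6205081), -1) = Pow(Add(Add(Add(Add(814, Mul(602, 77)), -2844476), -2913208), 6205081), -1) = Pow(Add(Add(Add(Add(814, 46354), -2844476), -2913208), 6205081), -1) = Pow(Add(Add(Add(47168, -2844476), -2913208), 6205081), -1) = Pow(Add(Add(-2797308, -2913208), 6205081), -1) = Pow(Add(-5710516, 6205081), -1) = Pow(494565, -1) = Rational(1, 494565)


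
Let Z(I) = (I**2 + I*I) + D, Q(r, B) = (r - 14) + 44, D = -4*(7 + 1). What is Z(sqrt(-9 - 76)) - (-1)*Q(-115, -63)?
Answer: -287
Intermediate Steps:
D = -32 (D = -4*8 = -32)
Q(r, B) = 30 + r (Q(r, B) = (-14 + r) + 44 = 30 + r)
Z(I) = -32 + 2*I**2 (Z(I) = (I**2 + I*I) - 32 = (I**2 + I**2) - 32 = 2*I**2 - 32 = -32 + 2*I**2)
Z(sqrt(-9 - 76)) - (-1)*Q(-115, -63) = (-32 + 2*(sqrt(-9 - 76))**2) - (-1)*(30 - 115) = (-32 + 2*(sqrt(-85))**2) - (-1)*(-85) = (-32 + 2*(I*sqrt(85))**2) - 1*85 = (-32 + 2*(-85)) - 85 = (-32 - 170) - 85 = -202 - 85 = -287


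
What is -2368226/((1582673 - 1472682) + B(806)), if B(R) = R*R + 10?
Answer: -2368226/759637 ≈ -3.1176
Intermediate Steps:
B(R) = 10 + R**2 (B(R) = R**2 + 10 = 10 + R**2)
-2368226/((1582673 - 1472682) + B(806)) = -2368226/((1582673 - 1472682) + (10 + 806**2)) = -2368226/(109991 + (10 + 649636)) = -2368226/(109991 + 649646) = -2368226/759637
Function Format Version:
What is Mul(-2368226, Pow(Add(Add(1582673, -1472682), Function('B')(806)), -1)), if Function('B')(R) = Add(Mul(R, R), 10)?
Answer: Rational(-2368226, 759637) ≈ -3.1176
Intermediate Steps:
Function('B')(R) = Add(10, Pow(R, 2)) (Function('B')(R) = Add(Pow(R, 2), 10) = Add(10, Pow(R, 2)))
Mul(-2368226, Pow(Add(Add(1582673, -1472682), Function('B')(806)), -1)) = Mul(-2368226, Pow(Add(Add(1582673, -1472682), Add(10, Pow(806, 2))), -1)) = Mul(-2368226, Pow(Add(109991, Add(10, 649636)), -1)) = Mul(-2368226, Pow(Add(109991, 649646), -1)) = Mul(-2368226, Pow(759637, -1)) = Mul(-2368226, Rational(1, 759637)) = Rational(-2368226, 759637)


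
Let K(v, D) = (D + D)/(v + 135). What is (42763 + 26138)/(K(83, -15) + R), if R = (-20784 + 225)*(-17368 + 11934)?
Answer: 2503403/4059073013 ≈ 0.00061674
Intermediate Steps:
R = 111717606 (R = -20559*(-5434) = 111717606)
K(v, D) = 2*D/(135 + v) (K(v, D) = (2*D)/(135 + v) = 2*D/(135 + v))
(42763 + 26138)/(K(83, -15) + R) = (42763 + 26138)/(2*(-15)/(135 + 83) + 111717606) = 68901/(2*(-15)/218 + 111717606) = 68901/(2*(-15)*(1/218) + 111717606) = 68901/(-15/109 + 111717606) = 68901/(12177219039/109) = 68901*(109/12177219039) = 2503403/4059073013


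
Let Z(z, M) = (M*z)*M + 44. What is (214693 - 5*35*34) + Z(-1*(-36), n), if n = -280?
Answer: 3031187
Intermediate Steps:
Z(z, M) = 44 + z*M**2 (Z(z, M) = z*M**2 + 44 = 44 + z*M**2)
(214693 - 5*35*34) + Z(-1*(-36), n) = (214693 - 5*35*34) + (44 - 1*(-36)*(-280)**2) = (214693 - 175*34) + (44 + 36*78400) = (214693 - 5950) + (44 + 2822400) = 208743 + 2822444 = 3031187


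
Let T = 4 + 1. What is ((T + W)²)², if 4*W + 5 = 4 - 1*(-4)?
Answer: 279841/256 ≈ 1093.1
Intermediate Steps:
T = 5
W = ¾ (W = -5/4 + (4 - 1*(-4))/4 = -5/4 + (4 + 4)/4 = -5/4 + (¼)*8 = -5/4 + 2 = ¾ ≈ 0.75000)
((T + W)²)² = ((5 + ¾)²)² = ((23/4)²)² = (529/16)² = 279841/256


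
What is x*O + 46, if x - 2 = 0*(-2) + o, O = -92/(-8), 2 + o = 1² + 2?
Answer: 161/2 ≈ 80.500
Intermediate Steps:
o = 1 (o = -2 + (1² + 2) = -2 + (1 + 2) = -2 + 3 = 1)
O = 23/2 (O = -92*(-⅛) = 23/2 ≈ 11.500)
x = 3 (x = 2 + (0*(-2) + 1) = 2 + (0 + 1) = 2 + 1 = 3)
x*O + 46 = 3*(23/2) + 46 = 69/2 + 46 = 161/2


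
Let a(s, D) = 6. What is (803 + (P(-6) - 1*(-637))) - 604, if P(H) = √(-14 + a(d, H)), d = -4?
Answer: 836 + 2*I*√2 ≈ 836.0 + 2.8284*I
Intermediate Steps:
P(H) = 2*I*√2 (P(H) = √(-14 + 6) = √(-8) = 2*I*√2)
(803 + (P(-6) - 1*(-637))) - 604 = (803 + (2*I*√2 - 1*(-637))) - 604 = (803 + (2*I*√2 + 637)) - 604 = (803 + (637 + 2*I*√2)) - 604 = (1440 + 2*I*√2) - 604 = 836 + 2*I*√2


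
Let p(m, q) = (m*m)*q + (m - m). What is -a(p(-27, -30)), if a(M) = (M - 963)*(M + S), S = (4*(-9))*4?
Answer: -502645662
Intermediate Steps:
p(m, q) = q*m² (p(m, q) = m²*q + 0 = q*m² + 0 = q*m²)
S = -144 (S = -36*4 = -144)
a(M) = (-963 + M)*(-144 + M) (a(M) = (M - 963)*(M - 144) = (-963 + M)*(-144 + M))
-a(p(-27, -30)) = -(138672 + (-30*(-27)²)² - (-33210)*(-27)²) = -(138672 + (-30*729)² - (-33210)*729) = -(138672 + (-21870)² - 1107*(-21870)) = -(138672 + 478296900 + 24210090) = -1*502645662 = -502645662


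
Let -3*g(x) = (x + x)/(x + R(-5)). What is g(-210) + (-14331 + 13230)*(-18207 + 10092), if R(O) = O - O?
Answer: 26803843/3 ≈ 8.9346e+6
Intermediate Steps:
R(O) = 0
g(x) = -2/3 (g(x) = -(x + x)/(3*(x + 0)) = -2*x/(3*x) = -1/3*2 = -2/3)
g(-210) + (-14331 + 13230)*(-18207 + 10092) = -2/3 + (-14331 + 13230)*(-18207 + 10092) = -2/3 - 1101*(-8115) = -2/3 + 8934615 = 26803843/3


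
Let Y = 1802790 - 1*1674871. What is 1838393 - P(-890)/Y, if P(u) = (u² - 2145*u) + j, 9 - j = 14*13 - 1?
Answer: 235162693189/127919 ≈ 1.8384e+6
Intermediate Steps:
Y = 127919 (Y = 1802790 - 1674871 = 127919)
j = -172 (j = 9 - (14*13 - 1) = 9 - (182 - 1) = 9 - 1*181 = 9 - 181 = -172)
P(u) = -172 + u² - 2145*u (P(u) = (u² - 2145*u) - 172 = -172 + u² - 2145*u)
1838393 - P(-890)/Y = 1838393 - (-172 + (-890)² - 2145*(-890))/127919 = 1838393 - (-172 + 792100 + 1909050)/127919 = 1838393 - 2700978/127919 = 235162693189/127919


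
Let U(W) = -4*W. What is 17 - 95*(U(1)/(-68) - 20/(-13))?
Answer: -29778/221 ≈ -134.74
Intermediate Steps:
17 - 95*(U(1)/(-68) - 20/(-13)) = 17 - 95*(-4*1/(-68) - 20/(-13)) = 17 - 95*(-4*(-1/68) - 20*(-1/13)) = 17 - 95*(1/17 + 20/13) = 17 - 95*353/221 = 17 - 33535/221 = -29778/221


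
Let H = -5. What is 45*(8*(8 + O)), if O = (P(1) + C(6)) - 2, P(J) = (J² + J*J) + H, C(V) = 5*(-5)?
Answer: -7920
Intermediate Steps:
C(V) = -25
P(J) = -5 + 2*J² (P(J) = (J² + J*J) - 5 = (J² + J²) - 5 = 2*J² - 5 = -5 + 2*J²)
O = -30 (O = ((-5 + 2*1²) - 25) - 2 = ((-5 + 2*1) - 25) - 2 = ((-5 + 2) - 25) - 2 = (-3 - 25) - 2 = -28 - 2 = -30)
45*(8*(8 + O)) = 45*(8*(8 - 30)) = 45*(8*(-22)) = 45*(-176) = -7920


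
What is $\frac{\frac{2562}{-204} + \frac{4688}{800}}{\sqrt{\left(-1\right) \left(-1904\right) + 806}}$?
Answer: $- \frac{2847 \sqrt{2710}}{1151750} \approx -0.12868$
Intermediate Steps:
$\frac{\frac{2562}{-204} + \frac{4688}{800}}{\sqrt{\left(-1\right) \left(-1904\right) + 806}} = \frac{2562 \left(- \frac{1}{204}\right) + 4688 \cdot \frac{1}{800}}{\sqrt{1904 + 806}} = \frac{- \frac{427}{34} + \frac{293}{50}}{\sqrt{2710}} = - \frac{2847 \frac{\sqrt{2710}}{2710}}{425} = - \frac{2847 \sqrt{2710}}{1151750}$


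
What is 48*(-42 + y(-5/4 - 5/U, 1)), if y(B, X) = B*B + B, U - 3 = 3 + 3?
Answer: -52547/27 ≈ -1946.2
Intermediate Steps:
U = 9 (U = 3 + (3 + 3) = 3 + 6 = 9)
y(B, X) = B + B**2 (y(B, X) = B**2 + B = B + B**2)
48*(-42 + y(-5/4 - 5/U, 1)) = 48*(-42 + (-5/4 - 5/9)*(1 + (-5/4 - 5/9))) = 48*(-42 - 65*(1 - 65/36)/36) = 48*(-42 - 65/36*(-29/36)) = 48*(-42 + 1885/1296) = 48*(-52547/1296) = -52547/27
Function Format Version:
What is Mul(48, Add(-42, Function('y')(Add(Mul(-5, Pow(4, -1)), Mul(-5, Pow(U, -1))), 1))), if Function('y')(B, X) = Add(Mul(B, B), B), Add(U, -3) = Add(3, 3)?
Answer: Rational(-52547, 27) ≈ -1946.2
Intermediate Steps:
U = 9 (U = Add(3, Add(3, 3)) = Add(3, 6) = 9)
Function('y')(B, X) = Add(B, Pow(B, 2)) (Function('y')(B, X) = Add(Pow(B, 2), B) = Add(B, Pow(B, 2)))
Mul(48, Add(-42, Function('y')(Add(Mul(-5, Pow(4, -1)), Mul(-5, Pow(U, -1))), 1))) = Mul(48, Add(-42, Mul(Add(Mul(-5, Pow(4, -1)), Mul(-5, Pow(9, -1))), Add(1, Add(Mul(-5, Pow(4, -1)), Mul(-5, Pow(9, -1))))))) = Mul(48, Add(-42, Mul(Add(Mul(-5, Rational(1, 4)), Mul(-5, Rational(1, 9))), Add(1, Add(Mul(-5, Rational(1, 4)), Mul(-5, Rational(1, 9))))))) = Mul(48, Add(-42, Mul(Add(Rational(-5, 4), Rational(-5, 9)), Add(1, Add(Rational(-5, 4), Rational(-5, 9)))))) = Mul(48, Add(-42, Mul(Rational(-65, 36), Add(1, Rational(-65, 36))))) = Mul(48, Add(-42, Mul(Rational(-65, 36), Rational(-29, 36)))) = Mul(48, Add(-42, Rational(1885, 1296))) = Mul(48, Rational(-52547, 1296)) = Rational(-52547, 27)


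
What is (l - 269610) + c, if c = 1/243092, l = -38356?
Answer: -74864070871/243092 ≈ -3.0797e+5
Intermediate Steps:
c = 1/243092 ≈ 4.1137e-6
(l - 269610) + c = (-38356 - 269610) + 1/243092 = -307966 + 1/243092 = -74864070871/243092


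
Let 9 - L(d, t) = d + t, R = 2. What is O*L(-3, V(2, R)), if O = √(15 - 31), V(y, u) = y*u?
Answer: 32*I ≈ 32.0*I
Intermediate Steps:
V(y, u) = u*y
L(d, t) = 9 - d - t (L(d, t) = 9 - (d + t) = 9 + (-d - t) = 9 - d - t)
O = 4*I (O = √(-16) = 4*I ≈ 4.0*I)
O*L(-3, V(2, R)) = (4*I)*(9 - 1*(-3) - 2*2) = (4*I)*(9 + 3 - 1*4) = (4*I)*(9 + 3 - 4) = (4*I)*8 = 32*I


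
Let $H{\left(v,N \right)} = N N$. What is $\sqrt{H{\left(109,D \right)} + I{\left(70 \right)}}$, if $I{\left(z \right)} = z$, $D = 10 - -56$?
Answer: $\sqrt{4426} \approx 66.528$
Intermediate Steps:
$D = 66$ ($D = 10 + 56 = 66$)
$H{\left(v,N \right)} = N^{2}$
$\sqrt{H{\left(109,D \right)} + I{\left(70 \right)}} = \sqrt{66^{2} + 70} = \sqrt{4356 + 70} = \sqrt{4426}$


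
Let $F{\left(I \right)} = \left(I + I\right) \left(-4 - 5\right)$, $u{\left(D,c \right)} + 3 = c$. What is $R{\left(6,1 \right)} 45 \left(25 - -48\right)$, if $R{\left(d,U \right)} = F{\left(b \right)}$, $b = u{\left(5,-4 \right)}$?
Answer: $413910$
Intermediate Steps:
$u{\left(D,c \right)} = -3 + c$
$b = -7$ ($b = -3 - 4 = -7$)
$F{\left(I \right)} = - 18 I$ ($F{\left(I \right)} = 2 I \left(-9\right) = - 18 I$)
$R{\left(d,U \right)} = 126$ ($R{\left(d,U \right)} = \left(-18\right) \left(-7\right) = 126$)
$R{\left(6,1 \right)} 45 \left(25 - -48\right) = 126 \cdot 45 \left(25 - -48\right) = 5670 \left(25 + 48\right) = 5670 \cdot 73 = 413910$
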